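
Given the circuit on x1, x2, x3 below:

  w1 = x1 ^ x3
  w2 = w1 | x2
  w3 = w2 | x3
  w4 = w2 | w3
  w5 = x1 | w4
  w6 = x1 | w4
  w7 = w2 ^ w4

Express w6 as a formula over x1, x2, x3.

w1 = x1 ^ x3
w2 = w1 | x2 = (x1 ^ x3) | x2
w3 = w2 | x3 = ((x1 ^ x3) | x2) | x3
w4 = w2 | w3 = ((x1 ^ x3) | x2) | (((x1 ^ x3) | x2) | x3)
w6 = x1 | w4 = x1 | (((x1 ^ x3) | x2) | (((x1 ^ x3) | x2) | x3))

x1 | (((x1 ^ x3) | x2) | (((x1 ^ x3) | x2) | x3))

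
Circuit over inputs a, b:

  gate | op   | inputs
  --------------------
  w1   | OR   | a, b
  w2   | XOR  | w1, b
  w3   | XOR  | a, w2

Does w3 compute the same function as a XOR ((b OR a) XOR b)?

w1 = a OR b
w2 = w1 XOR b = (a OR b) XOR b
w3 = a XOR w2 = a XOR ((a OR b) XOR b)
At a=0, b=0: circuit gives 0, formula gives 0.
At a=1, b=1: circuit gives 1, formula gives 1.
Agrees on all 4 inputs.

Yes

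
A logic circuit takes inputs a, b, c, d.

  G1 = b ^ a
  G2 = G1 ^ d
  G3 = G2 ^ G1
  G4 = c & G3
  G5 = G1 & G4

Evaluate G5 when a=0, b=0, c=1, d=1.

G1 = 0 ^ 0 = 0
G2 = 0 ^ 1 = 1
G3 = 1 ^ 0 = 1
G4 = 1 & 1 = 1
G5 = 0 & 1 = 0

0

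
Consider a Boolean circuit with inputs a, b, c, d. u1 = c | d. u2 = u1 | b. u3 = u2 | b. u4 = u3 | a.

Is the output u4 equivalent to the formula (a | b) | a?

No

u1 = c | d
u2 = u1 | b = (c | d) | b
u3 = u2 | b = ((c | d) | b) | b
u4 = u3 | a = (((c | d) | b) | b) | a
At a=0, b=0, c=0, d=1: circuit gives 1, formula gives 0.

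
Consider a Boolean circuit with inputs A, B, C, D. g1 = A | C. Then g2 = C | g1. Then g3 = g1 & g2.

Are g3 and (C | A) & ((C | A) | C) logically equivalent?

Yes

g1 = A | C
g2 = C | g1 = C | (A | C)
g3 = g1 & g2 = (A | C) & (C | (A | C))
At A=0, B=0, C=0, D=0: circuit gives 0, formula gives 0.
At A=0, B=0, C=1, D=0: circuit gives 1, formula gives 1.
Agrees on all 16 inputs.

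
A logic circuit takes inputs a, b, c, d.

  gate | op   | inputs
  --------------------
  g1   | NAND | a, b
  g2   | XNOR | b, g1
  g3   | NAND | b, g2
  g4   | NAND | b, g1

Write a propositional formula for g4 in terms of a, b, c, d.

g1 = a NAND b
g4 = b NAND g1 = b NAND (a NAND b)

b NAND (a NAND b)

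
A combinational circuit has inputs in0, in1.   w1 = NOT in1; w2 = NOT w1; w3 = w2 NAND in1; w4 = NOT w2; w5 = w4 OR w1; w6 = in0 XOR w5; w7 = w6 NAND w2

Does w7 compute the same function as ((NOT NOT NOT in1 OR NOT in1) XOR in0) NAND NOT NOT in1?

Yes

w1 = NOT in1
w2 = NOT w1 = NOT NOT in1
w4 = NOT w2 = NOT NOT NOT in1
w5 = w4 OR w1 = NOT NOT NOT in1 OR NOT in1
w6 = in0 XOR w5 = in0 XOR (NOT NOT NOT in1 OR NOT in1)
w7 = w6 NAND w2 = (in0 XOR (NOT NOT NOT in1 OR NOT in1)) NAND NOT NOT in1
At in0=1, in1=1: circuit gives 0, formula gives 0.
At in0=0, in1=0: circuit gives 1, formula gives 1.
Agrees on all 4 inputs.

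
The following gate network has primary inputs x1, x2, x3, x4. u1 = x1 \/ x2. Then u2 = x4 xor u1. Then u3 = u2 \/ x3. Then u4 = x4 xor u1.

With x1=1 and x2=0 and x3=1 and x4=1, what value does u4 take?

0

u1 = 1 \/ 0 = 1
u4 = 1 xor 1 = 0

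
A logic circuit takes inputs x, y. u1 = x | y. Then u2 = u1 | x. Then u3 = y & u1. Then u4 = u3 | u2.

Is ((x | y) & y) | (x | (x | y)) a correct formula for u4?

u1 = x | y
u2 = u1 | x = (x | y) | x
u3 = y & u1 = y & (x | y)
u4 = u3 | u2 = (y & (x | y)) | ((x | y) | x)
At x=0, y=0: circuit gives 0, formula gives 0.
At x=0, y=1: circuit gives 1, formula gives 1.
Agrees on all 4 inputs.

Yes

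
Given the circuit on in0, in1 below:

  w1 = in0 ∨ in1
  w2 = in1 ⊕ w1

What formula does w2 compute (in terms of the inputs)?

w1 = in0 ∨ in1
w2 = in1 ⊕ w1 = in1 ⊕ (in0 ∨ in1)

in1 ⊕ (in0 ∨ in1)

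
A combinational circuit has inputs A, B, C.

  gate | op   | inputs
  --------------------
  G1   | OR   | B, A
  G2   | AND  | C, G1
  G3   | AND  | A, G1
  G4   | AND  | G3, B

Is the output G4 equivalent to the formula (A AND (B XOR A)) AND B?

No

G1 = B OR A
G3 = A AND G1 = A AND (B OR A)
G4 = G3 AND B = (A AND (B OR A)) AND B
At A=1, B=1, C=0: circuit gives 1, formula gives 0.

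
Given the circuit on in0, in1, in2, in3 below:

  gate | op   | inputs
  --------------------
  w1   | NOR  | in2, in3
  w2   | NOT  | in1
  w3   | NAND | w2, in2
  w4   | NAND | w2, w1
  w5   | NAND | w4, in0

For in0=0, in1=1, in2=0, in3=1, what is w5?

1

w1 = 0 NOR 1 = 0
w2 = NOT 1 = 0
w4 = 0 NAND 0 = 1
w5 = 1 NAND 0 = 1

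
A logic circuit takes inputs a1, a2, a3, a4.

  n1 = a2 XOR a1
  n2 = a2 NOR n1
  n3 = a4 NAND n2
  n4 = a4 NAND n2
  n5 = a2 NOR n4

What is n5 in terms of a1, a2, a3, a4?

a2 NOR (a4 NAND (a2 NOR (a2 XOR a1)))

n1 = a2 XOR a1
n2 = a2 NOR n1 = a2 NOR (a2 XOR a1)
n4 = a4 NAND n2 = a4 NAND (a2 NOR (a2 XOR a1))
n5 = a2 NOR n4 = a2 NOR (a4 NAND (a2 NOR (a2 XOR a1)))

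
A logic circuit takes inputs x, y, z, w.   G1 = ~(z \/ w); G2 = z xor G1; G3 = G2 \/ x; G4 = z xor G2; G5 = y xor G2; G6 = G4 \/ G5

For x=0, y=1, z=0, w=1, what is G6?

1

G1 = ~(0 \/ 1) = 0
G2 = 0 xor 0 = 0
G4 = 0 xor 0 = 0
G5 = 1 xor 0 = 1
G6 = 0 \/ 1 = 1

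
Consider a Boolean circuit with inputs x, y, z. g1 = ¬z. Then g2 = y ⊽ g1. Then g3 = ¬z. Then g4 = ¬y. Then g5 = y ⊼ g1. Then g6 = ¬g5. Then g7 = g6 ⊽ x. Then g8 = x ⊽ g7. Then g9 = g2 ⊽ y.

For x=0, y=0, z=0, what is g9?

g1 = ¬0 = 1
g2 = 0 ⊽ 1 = 0
g9 = 0 ⊽ 0 = 1

1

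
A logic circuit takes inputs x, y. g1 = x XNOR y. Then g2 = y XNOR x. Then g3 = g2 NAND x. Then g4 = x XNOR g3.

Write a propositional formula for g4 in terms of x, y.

x XNOR ((y XNOR x) NAND x)

g2 = y XNOR x
g3 = g2 NAND x = (y XNOR x) NAND x
g4 = x XNOR g3 = x XNOR ((y XNOR x) NAND x)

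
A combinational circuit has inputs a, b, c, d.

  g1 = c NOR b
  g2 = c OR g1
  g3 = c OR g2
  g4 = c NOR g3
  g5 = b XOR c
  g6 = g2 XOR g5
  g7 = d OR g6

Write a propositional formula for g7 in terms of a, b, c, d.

d OR ((c OR (c NOR b)) XOR (b XOR c))

g1 = c NOR b
g2 = c OR g1 = c OR (c NOR b)
g5 = b XOR c
g6 = g2 XOR g5 = (c OR (c NOR b)) XOR (b XOR c)
g7 = d OR g6 = d OR ((c OR (c NOR b)) XOR (b XOR c))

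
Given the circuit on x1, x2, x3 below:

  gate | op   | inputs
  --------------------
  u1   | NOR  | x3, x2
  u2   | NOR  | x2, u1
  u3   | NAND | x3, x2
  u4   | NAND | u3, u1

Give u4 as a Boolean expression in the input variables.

(x3 NAND x2) NAND (x3 NOR x2)

u1 = x3 NOR x2
u3 = x3 NAND x2
u4 = u3 NAND u1 = (x3 NAND x2) NAND (x3 NOR x2)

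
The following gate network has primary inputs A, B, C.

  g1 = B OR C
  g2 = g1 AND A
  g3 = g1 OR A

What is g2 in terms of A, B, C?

g1 = B OR C
g2 = g1 AND A = (B OR C) AND A

(B OR C) AND A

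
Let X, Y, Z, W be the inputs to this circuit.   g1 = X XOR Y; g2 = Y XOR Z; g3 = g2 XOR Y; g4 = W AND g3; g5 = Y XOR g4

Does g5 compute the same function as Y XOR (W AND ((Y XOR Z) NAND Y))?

g2 = Y XOR Z
g3 = g2 XOR Y = (Y XOR Z) XOR Y
g4 = W AND g3 = W AND ((Y XOR Z) XOR Y)
g5 = Y XOR g4 = Y XOR (W AND ((Y XOR Z) XOR Y))
At X=0, Y=0, Z=0, W=1: circuit gives 0, formula gives 1.

No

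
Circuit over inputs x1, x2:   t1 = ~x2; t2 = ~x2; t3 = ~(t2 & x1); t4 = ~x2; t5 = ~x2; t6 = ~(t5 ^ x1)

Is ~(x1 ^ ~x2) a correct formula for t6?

Yes

t5 = ~x2
t6 = ~(t5 ^ x1) = ~(~x2 ^ x1)
At x1=0, x2=0: circuit gives 0, formula gives 0.
At x1=0, x2=1: circuit gives 1, formula gives 1.
Agrees on all 4 inputs.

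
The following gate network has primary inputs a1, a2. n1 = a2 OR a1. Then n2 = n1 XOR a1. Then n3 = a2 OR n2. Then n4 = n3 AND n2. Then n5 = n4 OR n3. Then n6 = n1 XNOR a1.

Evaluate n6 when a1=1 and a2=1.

n1 = 1 OR 1 = 1
n6 = 1 XNOR 1 = 1

1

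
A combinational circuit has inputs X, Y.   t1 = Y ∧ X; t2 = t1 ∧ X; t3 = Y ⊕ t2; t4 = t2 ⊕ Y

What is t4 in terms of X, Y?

((Y ∧ X) ∧ X) ⊕ Y

t1 = Y ∧ X
t2 = t1 ∧ X = (Y ∧ X) ∧ X
t4 = t2 ⊕ Y = ((Y ∧ X) ∧ X) ⊕ Y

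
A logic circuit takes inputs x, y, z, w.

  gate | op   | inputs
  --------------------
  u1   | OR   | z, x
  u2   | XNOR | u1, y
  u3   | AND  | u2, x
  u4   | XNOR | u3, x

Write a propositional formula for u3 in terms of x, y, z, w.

u1 = z OR x
u2 = u1 XNOR y = (z OR x) XNOR y
u3 = u2 AND x = ((z OR x) XNOR y) AND x

((z OR x) XNOR y) AND x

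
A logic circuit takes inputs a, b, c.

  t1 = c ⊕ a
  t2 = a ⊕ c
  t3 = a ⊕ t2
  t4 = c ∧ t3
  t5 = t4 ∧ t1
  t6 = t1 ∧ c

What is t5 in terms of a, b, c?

t1 = c ⊕ a
t2 = a ⊕ c
t3 = a ⊕ t2 = a ⊕ (a ⊕ c)
t4 = c ∧ t3 = c ∧ (a ⊕ (a ⊕ c))
t5 = t4 ∧ t1 = (c ∧ (a ⊕ (a ⊕ c))) ∧ (c ⊕ a)

(c ∧ (a ⊕ (a ⊕ c))) ∧ (c ⊕ a)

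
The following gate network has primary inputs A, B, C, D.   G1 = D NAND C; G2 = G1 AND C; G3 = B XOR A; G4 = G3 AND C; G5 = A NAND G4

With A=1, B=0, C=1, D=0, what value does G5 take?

G3 = 0 XOR 1 = 1
G4 = 1 AND 1 = 1
G5 = 1 NAND 1 = 0

0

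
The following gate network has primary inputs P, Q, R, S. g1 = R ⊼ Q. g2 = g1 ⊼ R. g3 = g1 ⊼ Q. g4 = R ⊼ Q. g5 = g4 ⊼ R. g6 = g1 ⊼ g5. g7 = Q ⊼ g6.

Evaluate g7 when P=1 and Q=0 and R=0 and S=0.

1

g1 = 0 ⊼ 0 = 1
g4 = 0 ⊼ 0 = 1
g5 = 1 ⊼ 0 = 1
g6 = 1 ⊼ 1 = 0
g7 = 0 ⊼ 0 = 1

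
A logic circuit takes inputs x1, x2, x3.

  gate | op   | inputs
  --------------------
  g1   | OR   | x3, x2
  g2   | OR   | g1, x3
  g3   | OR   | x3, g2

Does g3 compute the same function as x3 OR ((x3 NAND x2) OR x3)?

g1 = x3 OR x2
g2 = g1 OR x3 = (x3 OR x2) OR x3
g3 = x3 OR g2 = x3 OR ((x3 OR x2) OR x3)
At x1=0, x2=0, x3=0: circuit gives 0, formula gives 1.

No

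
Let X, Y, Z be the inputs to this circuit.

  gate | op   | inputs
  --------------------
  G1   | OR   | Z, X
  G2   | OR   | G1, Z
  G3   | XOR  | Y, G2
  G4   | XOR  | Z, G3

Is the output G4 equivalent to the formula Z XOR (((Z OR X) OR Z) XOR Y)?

G1 = Z OR X
G2 = G1 OR Z = (Z OR X) OR Z
G3 = Y XOR G2 = Y XOR ((Z OR X) OR Z)
G4 = Z XOR G3 = Z XOR (Y XOR ((Z OR X) OR Z))
At X=0, Y=0, Z=0: circuit gives 0, formula gives 0.
At X=0, Y=1, Z=0: circuit gives 1, formula gives 1.
Agrees on all 8 inputs.

Yes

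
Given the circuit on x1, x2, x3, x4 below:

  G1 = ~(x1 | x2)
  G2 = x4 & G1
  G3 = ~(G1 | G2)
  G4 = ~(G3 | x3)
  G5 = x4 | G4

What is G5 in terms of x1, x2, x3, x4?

x4 | (~((~((~(x1 | x2)) | (x4 & (~(x1 | x2))))) | x3))

G1 = ~(x1 | x2)
G2 = x4 & G1 = x4 & (~(x1 | x2))
G3 = ~(G1 | G2) = ~((~(x1 | x2)) | (x4 & (~(x1 | x2))))
G4 = ~(G3 | x3) = ~((~((~(x1 | x2)) | (x4 & (~(x1 | x2))))) | x3)
G5 = x4 | G4 = x4 | (~((~((~(x1 | x2)) | (x4 & (~(x1 | x2))))) | x3))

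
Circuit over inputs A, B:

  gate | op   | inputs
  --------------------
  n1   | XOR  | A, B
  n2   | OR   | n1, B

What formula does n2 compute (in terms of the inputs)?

n1 = A XOR B
n2 = n1 OR B = (A XOR B) OR B

(A XOR B) OR B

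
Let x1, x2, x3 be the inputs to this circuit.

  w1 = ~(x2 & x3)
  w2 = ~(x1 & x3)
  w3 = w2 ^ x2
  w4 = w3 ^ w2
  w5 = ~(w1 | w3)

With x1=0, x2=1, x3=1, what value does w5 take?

w1 = ~(1 & 1) = 0
w2 = ~(0 & 1) = 1
w3 = 1 ^ 1 = 0
w5 = ~(0 | 0) = 1

1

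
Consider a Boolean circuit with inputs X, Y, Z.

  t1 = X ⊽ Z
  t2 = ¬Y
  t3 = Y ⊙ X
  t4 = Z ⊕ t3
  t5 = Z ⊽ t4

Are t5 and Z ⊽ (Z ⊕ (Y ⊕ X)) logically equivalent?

No

t3 = Y ⊙ X
t4 = Z ⊕ t3 = Z ⊕ (Y ⊙ X)
t5 = Z ⊽ t4 = Z ⊽ (Z ⊕ (Y ⊙ X))
At X=0, Y=0, Z=0: circuit gives 0, formula gives 1.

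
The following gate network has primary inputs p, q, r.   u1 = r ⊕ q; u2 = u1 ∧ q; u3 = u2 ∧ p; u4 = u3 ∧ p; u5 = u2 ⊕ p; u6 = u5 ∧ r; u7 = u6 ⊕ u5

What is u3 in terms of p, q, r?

((r ⊕ q) ∧ q) ∧ p

u1 = r ⊕ q
u2 = u1 ∧ q = (r ⊕ q) ∧ q
u3 = u2 ∧ p = ((r ⊕ q) ∧ q) ∧ p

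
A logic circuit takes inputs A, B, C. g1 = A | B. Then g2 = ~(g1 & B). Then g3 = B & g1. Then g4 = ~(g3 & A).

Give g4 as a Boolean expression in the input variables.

~((B & (A | B)) & A)

g1 = A | B
g3 = B & g1 = B & (A | B)
g4 = ~(g3 & A) = ~((B & (A | B)) & A)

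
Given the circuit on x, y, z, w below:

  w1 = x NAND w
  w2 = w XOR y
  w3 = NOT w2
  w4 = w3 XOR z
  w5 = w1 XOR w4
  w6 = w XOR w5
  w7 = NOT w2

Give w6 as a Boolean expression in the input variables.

w1 = x NAND w
w2 = w XOR y
w3 = NOT w2 = NOT (w XOR y)
w4 = w3 XOR z = NOT (w XOR y) XOR z
w5 = w1 XOR w4 = (x NAND w) XOR (NOT (w XOR y) XOR z)
w6 = w XOR w5 = w XOR ((x NAND w) XOR (NOT (w XOR y) XOR z))

w XOR ((x NAND w) XOR (NOT (w XOR y) XOR z))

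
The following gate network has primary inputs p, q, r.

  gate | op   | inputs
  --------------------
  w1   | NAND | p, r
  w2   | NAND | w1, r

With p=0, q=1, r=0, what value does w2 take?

w1 = 0 NAND 0 = 1
w2 = 1 NAND 0 = 1

1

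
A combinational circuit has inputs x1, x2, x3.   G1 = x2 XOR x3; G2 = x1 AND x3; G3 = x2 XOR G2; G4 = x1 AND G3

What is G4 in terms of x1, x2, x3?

x1 AND (x2 XOR (x1 AND x3))

G2 = x1 AND x3
G3 = x2 XOR G2 = x2 XOR (x1 AND x3)
G4 = x1 AND G3 = x1 AND (x2 XOR (x1 AND x3))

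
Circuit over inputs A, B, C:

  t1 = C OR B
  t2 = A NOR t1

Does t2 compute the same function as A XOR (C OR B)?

No

t1 = C OR B
t2 = A NOR t1 = A NOR (C OR B)
At A=0, B=0, C=0: circuit gives 1, formula gives 0.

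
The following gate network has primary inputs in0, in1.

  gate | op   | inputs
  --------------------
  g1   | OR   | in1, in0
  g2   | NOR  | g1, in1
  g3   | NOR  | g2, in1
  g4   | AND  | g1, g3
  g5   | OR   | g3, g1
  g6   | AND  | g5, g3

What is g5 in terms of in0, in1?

(((in1 OR in0) NOR in1) NOR in1) OR (in1 OR in0)

g1 = in1 OR in0
g2 = g1 NOR in1 = (in1 OR in0) NOR in1
g3 = g2 NOR in1 = ((in1 OR in0) NOR in1) NOR in1
g5 = g3 OR g1 = (((in1 OR in0) NOR in1) NOR in1) OR (in1 OR in0)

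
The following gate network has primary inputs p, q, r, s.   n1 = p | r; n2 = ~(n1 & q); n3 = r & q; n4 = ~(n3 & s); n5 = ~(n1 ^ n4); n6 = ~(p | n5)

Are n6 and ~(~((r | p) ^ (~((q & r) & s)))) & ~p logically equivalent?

n1 = p | r
n3 = r & q
n4 = ~(n3 & s) = ~((r & q) & s)
n5 = ~(n1 ^ n4) = ~((p | r) ^ (~((r & q) & s)))
n6 = ~(p | n5) = ~(p | (~((p | r) ^ (~((r & q) & s)))))
At p=0, q=0, r=1, s=0: circuit gives 0, formula gives 0.
At p=0, q=0, r=0, s=0: circuit gives 1, formula gives 1.
Agrees on all 16 inputs.

Yes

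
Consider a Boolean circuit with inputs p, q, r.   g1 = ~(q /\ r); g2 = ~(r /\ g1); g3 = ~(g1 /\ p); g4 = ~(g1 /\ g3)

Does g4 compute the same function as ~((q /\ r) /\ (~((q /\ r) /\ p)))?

No

g1 = ~(q /\ r)
g3 = ~(g1 /\ p) = ~((~(q /\ r)) /\ p)
g4 = ~(g1 /\ g3) = ~((~(q /\ r)) /\ (~((~(q /\ r)) /\ p)))
At p=0, q=0, r=0: circuit gives 0, formula gives 1.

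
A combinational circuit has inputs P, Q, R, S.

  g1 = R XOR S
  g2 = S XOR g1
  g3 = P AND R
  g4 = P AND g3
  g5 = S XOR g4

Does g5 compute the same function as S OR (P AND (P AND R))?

No

g3 = P AND R
g4 = P AND g3 = P AND (P AND R)
g5 = S XOR g4 = S XOR (P AND (P AND R))
At P=1, Q=0, R=1, S=1: circuit gives 0, formula gives 1.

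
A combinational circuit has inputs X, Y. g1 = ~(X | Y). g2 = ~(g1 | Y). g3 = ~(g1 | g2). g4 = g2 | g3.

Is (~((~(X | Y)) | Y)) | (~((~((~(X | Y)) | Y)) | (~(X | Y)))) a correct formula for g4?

Yes

g1 = ~(X | Y)
g2 = ~(g1 | Y) = ~((~(X | Y)) | Y)
g3 = ~(g1 | g2) = ~((~(X | Y)) | (~((~(X | Y)) | Y)))
g4 = g2 | g3 = (~((~(X | Y)) | Y)) | (~((~(X | Y)) | (~((~(X | Y)) | Y))))
At X=0, Y=0: circuit gives 0, formula gives 0.
At X=0, Y=1: circuit gives 1, formula gives 1.
Agrees on all 4 inputs.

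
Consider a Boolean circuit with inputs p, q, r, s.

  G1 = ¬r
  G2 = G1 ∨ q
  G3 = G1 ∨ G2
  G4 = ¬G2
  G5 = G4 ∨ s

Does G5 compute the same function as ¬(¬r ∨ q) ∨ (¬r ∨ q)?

No

G1 = ¬r
G2 = G1 ∨ q = ¬r ∨ q
G4 = ¬G2 = ¬(¬r ∨ q)
G5 = G4 ∨ s = ¬(¬r ∨ q) ∨ s
At p=0, q=0, r=0, s=0: circuit gives 0, formula gives 1.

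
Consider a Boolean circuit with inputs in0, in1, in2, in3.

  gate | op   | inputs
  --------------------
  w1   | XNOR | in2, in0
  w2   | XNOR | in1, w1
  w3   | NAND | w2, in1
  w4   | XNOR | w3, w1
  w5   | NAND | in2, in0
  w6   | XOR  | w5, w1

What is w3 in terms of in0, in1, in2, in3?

w1 = in2 XNOR in0
w2 = in1 XNOR w1 = in1 XNOR (in2 XNOR in0)
w3 = w2 NAND in1 = (in1 XNOR (in2 XNOR in0)) NAND in1

(in1 XNOR (in2 XNOR in0)) NAND in1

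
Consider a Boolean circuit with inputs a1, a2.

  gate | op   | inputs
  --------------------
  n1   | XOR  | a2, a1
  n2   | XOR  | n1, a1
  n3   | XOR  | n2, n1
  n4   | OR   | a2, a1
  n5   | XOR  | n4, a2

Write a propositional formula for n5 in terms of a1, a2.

n4 = a2 OR a1
n5 = n4 XOR a2 = (a2 OR a1) XOR a2

(a2 OR a1) XOR a2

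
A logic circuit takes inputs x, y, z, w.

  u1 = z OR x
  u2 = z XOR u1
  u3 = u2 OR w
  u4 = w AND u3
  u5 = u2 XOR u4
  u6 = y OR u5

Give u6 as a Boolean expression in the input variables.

u1 = z OR x
u2 = z XOR u1 = z XOR (z OR x)
u3 = u2 OR w = (z XOR (z OR x)) OR w
u4 = w AND u3 = w AND ((z XOR (z OR x)) OR w)
u5 = u2 XOR u4 = (z XOR (z OR x)) XOR (w AND ((z XOR (z OR x)) OR w))
u6 = y OR u5 = y OR ((z XOR (z OR x)) XOR (w AND ((z XOR (z OR x)) OR w)))

y OR ((z XOR (z OR x)) XOR (w AND ((z XOR (z OR x)) OR w)))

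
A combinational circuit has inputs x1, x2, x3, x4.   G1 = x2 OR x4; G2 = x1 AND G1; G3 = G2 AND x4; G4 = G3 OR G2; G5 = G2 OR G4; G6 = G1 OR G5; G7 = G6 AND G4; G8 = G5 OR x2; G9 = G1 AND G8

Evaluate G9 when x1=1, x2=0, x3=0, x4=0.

G1 = 0 OR 0 = 0
G2 = 1 AND 0 = 0
G3 = 0 AND 0 = 0
G4 = 0 OR 0 = 0
G5 = 0 OR 0 = 0
G8 = 0 OR 0 = 0
G9 = 0 AND 0 = 0

0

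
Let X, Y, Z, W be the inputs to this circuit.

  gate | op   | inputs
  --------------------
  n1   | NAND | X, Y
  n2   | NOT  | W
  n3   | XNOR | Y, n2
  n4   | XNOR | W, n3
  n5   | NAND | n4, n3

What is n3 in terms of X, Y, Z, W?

n2 = NOT W
n3 = Y XNOR n2 = Y XNOR NOT W

Y XNOR NOT W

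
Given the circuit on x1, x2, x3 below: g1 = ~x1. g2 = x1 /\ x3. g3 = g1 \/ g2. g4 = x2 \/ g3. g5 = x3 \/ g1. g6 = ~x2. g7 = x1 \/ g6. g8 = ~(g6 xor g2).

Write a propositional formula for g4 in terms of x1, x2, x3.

g1 = ~x1
g2 = x1 /\ x3
g3 = g1 \/ g2 = ~x1 \/ (x1 /\ x3)
g4 = x2 \/ g3 = x2 \/ (~x1 \/ (x1 /\ x3))

x2 \/ (~x1 \/ (x1 /\ x3))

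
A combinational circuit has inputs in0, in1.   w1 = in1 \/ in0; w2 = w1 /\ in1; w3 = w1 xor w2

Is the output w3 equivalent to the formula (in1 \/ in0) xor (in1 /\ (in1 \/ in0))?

Yes

w1 = in1 \/ in0
w2 = w1 /\ in1 = (in1 \/ in0) /\ in1
w3 = w1 xor w2 = (in1 \/ in0) xor ((in1 \/ in0) /\ in1)
At in0=0, in1=0: circuit gives 0, formula gives 0.
At in0=1, in1=0: circuit gives 1, formula gives 1.
Agrees on all 4 inputs.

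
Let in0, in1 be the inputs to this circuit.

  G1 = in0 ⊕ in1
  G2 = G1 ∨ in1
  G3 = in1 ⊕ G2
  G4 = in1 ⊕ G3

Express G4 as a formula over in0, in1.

G1 = in0 ⊕ in1
G2 = G1 ∨ in1 = (in0 ⊕ in1) ∨ in1
G3 = in1 ⊕ G2 = in1 ⊕ ((in0 ⊕ in1) ∨ in1)
G4 = in1 ⊕ G3 = in1 ⊕ (in1 ⊕ ((in0 ⊕ in1) ∨ in1))

in1 ⊕ (in1 ⊕ ((in0 ⊕ in1) ∨ in1))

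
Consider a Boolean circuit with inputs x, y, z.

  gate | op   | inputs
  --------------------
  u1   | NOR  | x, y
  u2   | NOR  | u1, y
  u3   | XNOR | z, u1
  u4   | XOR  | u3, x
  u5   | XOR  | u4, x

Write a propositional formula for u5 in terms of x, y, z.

((z XNOR (x NOR y)) XOR x) XOR x

u1 = x NOR y
u3 = z XNOR u1 = z XNOR (x NOR y)
u4 = u3 XOR x = (z XNOR (x NOR y)) XOR x
u5 = u4 XOR x = ((z XNOR (x NOR y)) XOR x) XOR x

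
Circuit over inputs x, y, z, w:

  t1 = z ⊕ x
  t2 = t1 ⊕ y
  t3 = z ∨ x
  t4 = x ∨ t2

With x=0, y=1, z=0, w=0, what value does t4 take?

t1 = 0 ⊕ 0 = 0
t2 = 0 ⊕ 1 = 1
t4 = 0 ∨ 1 = 1

1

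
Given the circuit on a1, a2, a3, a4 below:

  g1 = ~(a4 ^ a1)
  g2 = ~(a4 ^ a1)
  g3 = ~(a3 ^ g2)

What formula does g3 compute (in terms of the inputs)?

g2 = ~(a4 ^ a1)
g3 = ~(a3 ^ g2) = ~(a3 ^ (~(a4 ^ a1)))

~(a3 ^ (~(a4 ^ a1)))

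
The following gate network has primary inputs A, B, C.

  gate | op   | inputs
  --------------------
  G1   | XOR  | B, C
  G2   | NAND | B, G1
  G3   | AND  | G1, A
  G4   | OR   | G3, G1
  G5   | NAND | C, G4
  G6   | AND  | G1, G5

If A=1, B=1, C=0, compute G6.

1

G1 = 1 XOR 0 = 1
G3 = 1 AND 1 = 1
G4 = 1 OR 1 = 1
G5 = 0 NAND 1 = 1
G6 = 1 AND 1 = 1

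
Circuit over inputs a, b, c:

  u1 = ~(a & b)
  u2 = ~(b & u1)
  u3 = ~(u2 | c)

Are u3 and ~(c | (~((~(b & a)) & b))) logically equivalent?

u1 = ~(a & b)
u2 = ~(b & u1) = ~(b & (~(a & b)))
u3 = ~(u2 | c) = ~((~(b & (~(a & b)))) | c)
At a=0, b=0, c=0: circuit gives 0, formula gives 0.
At a=0, b=1, c=0: circuit gives 1, formula gives 1.
Agrees on all 8 inputs.

Yes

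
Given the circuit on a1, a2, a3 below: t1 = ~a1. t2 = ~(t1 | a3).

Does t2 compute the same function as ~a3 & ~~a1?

Yes

t1 = ~a1
t2 = ~(t1 | a3) = ~(~a1 | a3)
At a1=0, a2=0, a3=0: circuit gives 0, formula gives 0.
At a1=1, a2=0, a3=0: circuit gives 1, formula gives 1.
Agrees on all 8 inputs.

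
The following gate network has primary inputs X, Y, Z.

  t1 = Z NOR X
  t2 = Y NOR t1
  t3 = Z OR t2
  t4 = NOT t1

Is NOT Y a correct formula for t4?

No

t1 = Z NOR X
t4 = NOT t1 = NOT (Z NOR X)
At X=0, Y=0, Z=0: circuit gives 0, formula gives 1.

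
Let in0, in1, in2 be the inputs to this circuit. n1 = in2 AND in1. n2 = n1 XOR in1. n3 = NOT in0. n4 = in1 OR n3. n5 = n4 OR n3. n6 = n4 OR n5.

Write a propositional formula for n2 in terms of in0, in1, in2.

n1 = in2 AND in1
n2 = n1 XOR in1 = (in2 AND in1) XOR in1

(in2 AND in1) XOR in1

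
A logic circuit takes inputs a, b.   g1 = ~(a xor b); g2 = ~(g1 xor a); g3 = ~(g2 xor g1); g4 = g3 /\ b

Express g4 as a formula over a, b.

g1 = ~(a xor b)
g2 = ~(g1 xor a) = ~((~(a xor b)) xor a)
g3 = ~(g2 xor g1) = ~((~((~(a xor b)) xor a)) xor (~(a xor b)))
g4 = g3 /\ b = (~((~((~(a xor b)) xor a)) xor (~(a xor b)))) /\ b

(~((~((~(a xor b)) xor a)) xor (~(a xor b)))) /\ b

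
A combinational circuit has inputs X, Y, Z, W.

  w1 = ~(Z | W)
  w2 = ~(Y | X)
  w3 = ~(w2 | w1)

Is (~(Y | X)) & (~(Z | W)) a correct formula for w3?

w1 = ~(Z | W)
w2 = ~(Y | X)
w3 = ~(w2 | w1) = ~((~(Y | X)) | (~(Z | W)))
At X=0, Y=0, Z=0, W=0: circuit gives 0, formula gives 1.

No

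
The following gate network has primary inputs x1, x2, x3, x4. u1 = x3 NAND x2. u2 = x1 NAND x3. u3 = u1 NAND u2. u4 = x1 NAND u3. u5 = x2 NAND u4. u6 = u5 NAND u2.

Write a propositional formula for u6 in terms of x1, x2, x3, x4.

(x2 NAND (x1 NAND ((x3 NAND x2) NAND (x1 NAND x3)))) NAND (x1 NAND x3)

u1 = x3 NAND x2
u2 = x1 NAND x3
u3 = u1 NAND u2 = (x3 NAND x2) NAND (x1 NAND x3)
u4 = x1 NAND u3 = x1 NAND ((x3 NAND x2) NAND (x1 NAND x3))
u5 = x2 NAND u4 = x2 NAND (x1 NAND ((x3 NAND x2) NAND (x1 NAND x3)))
u6 = u5 NAND u2 = (x2 NAND (x1 NAND ((x3 NAND x2) NAND (x1 NAND x3)))) NAND (x1 NAND x3)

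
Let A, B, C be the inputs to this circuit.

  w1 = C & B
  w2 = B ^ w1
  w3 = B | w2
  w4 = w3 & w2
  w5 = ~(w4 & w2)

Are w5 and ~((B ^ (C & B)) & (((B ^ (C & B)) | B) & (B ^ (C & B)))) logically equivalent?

Yes

w1 = C & B
w2 = B ^ w1 = B ^ (C & B)
w3 = B | w2 = B | (B ^ (C & B))
w4 = w3 & w2 = (B | (B ^ (C & B))) & (B ^ (C & B))
w5 = ~(w4 & w2) = ~(((B | (B ^ (C & B))) & (B ^ (C & B))) & (B ^ (C & B)))
At A=0, B=1, C=0: circuit gives 0, formula gives 0.
At A=0, B=0, C=0: circuit gives 1, formula gives 1.
Agrees on all 8 inputs.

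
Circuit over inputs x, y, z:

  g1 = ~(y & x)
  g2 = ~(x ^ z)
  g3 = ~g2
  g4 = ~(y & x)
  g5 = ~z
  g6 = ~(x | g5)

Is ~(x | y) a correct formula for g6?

No

g5 = ~z
g6 = ~(x | g5) = ~(x | ~z)
At x=0, y=0, z=0: circuit gives 0, formula gives 1.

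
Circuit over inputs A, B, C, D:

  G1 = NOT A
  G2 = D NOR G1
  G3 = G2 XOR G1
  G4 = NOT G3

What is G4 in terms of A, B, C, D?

G1 = NOT A
G2 = D NOR G1 = D NOR NOT A
G3 = G2 XOR G1 = (D NOR NOT A) XOR NOT A
G4 = NOT G3 = NOT ((D NOR NOT A) XOR NOT A)

NOT ((D NOR NOT A) XOR NOT A)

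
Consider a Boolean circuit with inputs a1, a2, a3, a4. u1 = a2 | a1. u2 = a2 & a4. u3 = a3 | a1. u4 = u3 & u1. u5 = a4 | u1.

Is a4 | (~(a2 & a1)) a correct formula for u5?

No

u1 = a2 | a1
u5 = a4 | u1 = a4 | (a2 | a1)
At a1=0, a2=0, a3=0, a4=0: circuit gives 0, formula gives 1.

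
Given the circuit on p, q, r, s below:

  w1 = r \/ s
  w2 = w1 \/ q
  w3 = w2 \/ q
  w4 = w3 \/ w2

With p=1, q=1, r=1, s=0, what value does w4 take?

w1 = 1 \/ 0 = 1
w2 = 1 \/ 1 = 1
w3 = 1 \/ 1 = 1
w4 = 1 \/ 1 = 1

1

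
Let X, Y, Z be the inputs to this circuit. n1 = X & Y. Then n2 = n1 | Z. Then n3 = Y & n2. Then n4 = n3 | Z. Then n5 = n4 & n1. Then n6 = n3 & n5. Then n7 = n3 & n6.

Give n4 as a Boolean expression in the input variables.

n1 = X & Y
n2 = n1 | Z = (X & Y) | Z
n3 = Y & n2 = Y & ((X & Y) | Z)
n4 = n3 | Z = (Y & ((X & Y) | Z)) | Z

(Y & ((X & Y) | Z)) | Z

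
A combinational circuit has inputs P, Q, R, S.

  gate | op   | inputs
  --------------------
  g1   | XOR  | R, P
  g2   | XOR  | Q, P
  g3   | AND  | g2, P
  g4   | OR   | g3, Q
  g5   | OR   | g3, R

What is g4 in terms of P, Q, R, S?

((Q XOR P) AND P) OR Q

g2 = Q XOR P
g3 = g2 AND P = (Q XOR P) AND P
g4 = g3 OR Q = ((Q XOR P) AND P) OR Q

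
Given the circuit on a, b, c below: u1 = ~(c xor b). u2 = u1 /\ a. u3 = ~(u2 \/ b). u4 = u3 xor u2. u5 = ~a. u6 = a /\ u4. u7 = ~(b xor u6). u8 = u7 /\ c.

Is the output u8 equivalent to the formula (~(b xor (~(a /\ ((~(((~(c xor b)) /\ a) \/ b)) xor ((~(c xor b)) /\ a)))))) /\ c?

u1 = ~(c xor b)
u2 = u1 /\ a = (~(c xor b)) /\ a
u3 = ~(u2 \/ b) = ~(((~(c xor b)) /\ a) \/ b)
u4 = u3 xor u2 = (~(((~(c xor b)) /\ a) \/ b)) xor ((~(c xor b)) /\ a)
u6 = a /\ u4 = a /\ ((~(((~(c xor b)) /\ a) \/ b)) xor ((~(c xor b)) /\ a))
u7 = ~(b xor u6) = ~(b xor (a /\ ((~(((~(c xor b)) /\ a) \/ b)) xor ((~(c xor b)) /\ a))))
u8 = u7 /\ c = (~(b xor (a /\ ((~(((~(c xor b)) /\ a) \/ b)) xor ((~(c xor b)) /\ a))))) /\ c
At a=0, b=0, c=1: circuit gives 1, formula gives 0.

No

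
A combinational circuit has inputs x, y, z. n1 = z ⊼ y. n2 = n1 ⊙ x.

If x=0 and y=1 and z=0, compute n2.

0

n1 = 0 ⊼ 1 = 1
n2 = 1 ⊙ 0 = 0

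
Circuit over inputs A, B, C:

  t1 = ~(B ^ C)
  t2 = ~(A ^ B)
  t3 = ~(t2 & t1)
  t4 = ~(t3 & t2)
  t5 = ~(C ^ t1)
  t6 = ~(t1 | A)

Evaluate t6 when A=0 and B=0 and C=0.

0

t1 = ~(0 ^ 0) = 1
t6 = ~(1 | 0) = 0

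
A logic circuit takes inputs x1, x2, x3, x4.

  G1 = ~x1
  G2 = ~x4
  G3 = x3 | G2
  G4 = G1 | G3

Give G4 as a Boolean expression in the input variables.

~x1 | (x3 | ~x4)

G1 = ~x1
G2 = ~x4
G3 = x3 | G2 = x3 | ~x4
G4 = G1 | G3 = ~x1 | (x3 | ~x4)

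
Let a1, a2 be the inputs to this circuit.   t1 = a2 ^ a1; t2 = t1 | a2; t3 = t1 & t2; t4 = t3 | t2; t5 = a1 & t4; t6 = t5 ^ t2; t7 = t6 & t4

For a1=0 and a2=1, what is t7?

t1 = 1 ^ 0 = 1
t2 = 1 | 1 = 1
t3 = 1 & 1 = 1
t4 = 1 | 1 = 1
t5 = 0 & 1 = 0
t6 = 0 ^ 1 = 1
t7 = 1 & 1 = 1

1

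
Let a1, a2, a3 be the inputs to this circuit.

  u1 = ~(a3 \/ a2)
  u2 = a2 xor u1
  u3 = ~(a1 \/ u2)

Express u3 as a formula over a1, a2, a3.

u1 = ~(a3 \/ a2)
u2 = a2 xor u1 = a2 xor (~(a3 \/ a2))
u3 = ~(a1 \/ u2) = ~(a1 \/ (a2 xor (~(a3 \/ a2))))

~(a1 \/ (a2 xor (~(a3 \/ a2))))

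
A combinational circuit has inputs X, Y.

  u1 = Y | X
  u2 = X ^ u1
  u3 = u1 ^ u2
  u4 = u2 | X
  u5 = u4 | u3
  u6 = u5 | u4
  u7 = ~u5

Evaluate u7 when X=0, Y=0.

1

u1 = 0 | 0 = 0
u2 = 0 ^ 0 = 0
u3 = 0 ^ 0 = 0
u4 = 0 | 0 = 0
u5 = 0 | 0 = 0
u7 = ~0 = 1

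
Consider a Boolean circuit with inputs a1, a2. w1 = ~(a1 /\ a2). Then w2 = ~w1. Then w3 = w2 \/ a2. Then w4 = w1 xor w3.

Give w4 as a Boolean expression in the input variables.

w1 = ~(a1 /\ a2)
w2 = ~w1 = ~(~(a1 /\ a2))
w3 = w2 \/ a2 = ~(~(a1 /\ a2)) \/ a2
w4 = w1 xor w3 = (~(a1 /\ a2)) xor (~(~(a1 /\ a2)) \/ a2)

(~(a1 /\ a2)) xor (~(~(a1 /\ a2)) \/ a2)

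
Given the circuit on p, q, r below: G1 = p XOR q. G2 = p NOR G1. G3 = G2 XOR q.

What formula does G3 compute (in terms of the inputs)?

(p NOR (p XOR q)) XOR q

G1 = p XOR q
G2 = p NOR G1 = p NOR (p XOR q)
G3 = G2 XOR q = (p NOR (p XOR q)) XOR q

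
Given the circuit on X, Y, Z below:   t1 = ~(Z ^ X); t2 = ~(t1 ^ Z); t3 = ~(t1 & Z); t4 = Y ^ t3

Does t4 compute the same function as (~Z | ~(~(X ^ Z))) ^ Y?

t1 = ~(Z ^ X)
t3 = ~(t1 & Z) = ~((~(Z ^ X)) & Z)
t4 = Y ^ t3 = Y ^ (~((~(Z ^ X)) & Z))
At X=0, Y=1, Z=0: circuit gives 0, formula gives 0.
At X=0, Y=0, Z=0: circuit gives 1, formula gives 1.
Agrees on all 8 inputs.

Yes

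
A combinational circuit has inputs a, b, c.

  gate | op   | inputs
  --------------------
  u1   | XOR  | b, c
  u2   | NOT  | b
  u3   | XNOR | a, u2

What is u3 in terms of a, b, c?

u2 = NOT b
u3 = a XNOR u2 = a XNOR NOT b

a XNOR NOT b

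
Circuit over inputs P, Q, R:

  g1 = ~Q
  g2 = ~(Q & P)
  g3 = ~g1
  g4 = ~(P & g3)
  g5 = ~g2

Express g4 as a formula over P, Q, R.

~(P & ~~Q)

g1 = ~Q
g3 = ~g1 = ~~Q
g4 = ~(P & g3) = ~(P & ~~Q)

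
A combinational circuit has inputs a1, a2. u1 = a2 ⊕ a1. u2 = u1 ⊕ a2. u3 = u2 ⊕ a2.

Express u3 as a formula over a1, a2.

u1 = a2 ⊕ a1
u2 = u1 ⊕ a2 = (a2 ⊕ a1) ⊕ a2
u3 = u2 ⊕ a2 = ((a2 ⊕ a1) ⊕ a2) ⊕ a2

((a2 ⊕ a1) ⊕ a2) ⊕ a2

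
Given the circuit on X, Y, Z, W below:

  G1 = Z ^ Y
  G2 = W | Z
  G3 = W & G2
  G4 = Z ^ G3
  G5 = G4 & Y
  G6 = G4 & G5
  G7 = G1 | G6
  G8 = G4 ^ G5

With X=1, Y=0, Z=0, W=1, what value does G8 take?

G2 = 1 | 0 = 1
G3 = 1 & 1 = 1
G4 = 0 ^ 1 = 1
G5 = 1 & 0 = 0
G8 = 1 ^ 0 = 1

1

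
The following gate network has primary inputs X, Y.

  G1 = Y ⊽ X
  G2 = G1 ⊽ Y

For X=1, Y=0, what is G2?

1

G1 = 0 ⊽ 1 = 0
G2 = 0 ⊽ 0 = 1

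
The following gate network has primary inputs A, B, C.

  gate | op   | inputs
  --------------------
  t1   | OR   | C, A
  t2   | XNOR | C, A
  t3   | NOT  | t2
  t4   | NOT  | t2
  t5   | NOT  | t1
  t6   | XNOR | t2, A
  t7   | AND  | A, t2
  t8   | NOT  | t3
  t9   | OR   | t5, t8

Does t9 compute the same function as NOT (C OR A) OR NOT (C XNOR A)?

No

t1 = C OR A
t2 = C XNOR A
t3 = NOT t2 = NOT (C XNOR A)
t5 = NOT t1 = NOT (C OR A)
t8 = NOT t3 = NOT NOT (C XNOR A)
t9 = t5 OR t8 = NOT (C OR A) OR NOT NOT (C XNOR A)
At A=0, B=0, C=1: circuit gives 0, formula gives 1.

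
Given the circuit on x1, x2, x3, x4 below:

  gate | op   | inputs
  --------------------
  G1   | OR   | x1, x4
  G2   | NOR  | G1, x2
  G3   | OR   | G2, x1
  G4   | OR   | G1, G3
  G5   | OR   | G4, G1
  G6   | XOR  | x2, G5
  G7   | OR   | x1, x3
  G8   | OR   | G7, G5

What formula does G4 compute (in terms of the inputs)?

G1 = x1 OR x4
G2 = G1 NOR x2 = (x1 OR x4) NOR x2
G3 = G2 OR x1 = ((x1 OR x4) NOR x2) OR x1
G4 = G1 OR G3 = (x1 OR x4) OR (((x1 OR x4) NOR x2) OR x1)

(x1 OR x4) OR (((x1 OR x4) NOR x2) OR x1)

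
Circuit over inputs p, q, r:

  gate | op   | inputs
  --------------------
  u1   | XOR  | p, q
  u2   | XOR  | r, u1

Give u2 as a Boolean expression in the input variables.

u1 = p XOR q
u2 = r XOR u1 = r XOR (p XOR q)

r XOR (p XOR q)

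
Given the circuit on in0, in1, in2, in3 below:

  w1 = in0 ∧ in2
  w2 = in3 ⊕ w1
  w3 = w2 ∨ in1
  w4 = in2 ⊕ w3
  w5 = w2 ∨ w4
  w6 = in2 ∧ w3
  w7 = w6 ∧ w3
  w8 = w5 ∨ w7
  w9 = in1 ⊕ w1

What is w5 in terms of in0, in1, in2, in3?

(in3 ⊕ (in0 ∧ in2)) ∨ (in2 ⊕ ((in3 ⊕ (in0 ∧ in2)) ∨ in1))

w1 = in0 ∧ in2
w2 = in3 ⊕ w1 = in3 ⊕ (in0 ∧ in2)
w3 = w2 ∨ in1 = (in3 ⊕ (in0 ∧ in2)) ∨ in1
w4 = in2 ⊕ w3 = in2 ⊕ ((in3 ⊕ (in0 ∧ in2)) ∨ in1)
w5 = w2 ∨ w4 = (in3 ⊕ (in0 ∧ in2)) ∨ (in2 ⊕ ((in3 ⊕ (in0 ∧ in2)) ∨ in1))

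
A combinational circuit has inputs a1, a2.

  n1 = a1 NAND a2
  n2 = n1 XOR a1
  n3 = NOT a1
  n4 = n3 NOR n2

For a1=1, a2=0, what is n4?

n1 = 1 NAND 0 = 1
n2 = 1 XOR 1 = 0
n3 = NOT 1 = 0
n4 = 0 NOR 0 = 1

1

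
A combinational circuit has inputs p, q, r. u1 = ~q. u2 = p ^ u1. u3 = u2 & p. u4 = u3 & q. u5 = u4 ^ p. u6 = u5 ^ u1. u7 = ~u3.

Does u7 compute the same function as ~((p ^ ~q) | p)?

No

u1 = ~q
u2 = p ^ u1 = p ^ ~q
u3 = u2 & p = (p ^ ~q) & p
u7 = ~u3 = ~((p ^ ~q) & p)
At p=0, q=0, r=0: circuit gives 1, formula gives 0.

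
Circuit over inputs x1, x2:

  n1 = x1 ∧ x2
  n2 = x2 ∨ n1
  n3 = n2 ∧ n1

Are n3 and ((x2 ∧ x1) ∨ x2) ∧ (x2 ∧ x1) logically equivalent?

n1 = x1 ∧ x2
n2 = x2 ∨ n1 = x2 ∨ (x1 ∧ x2)
n3 = n2 ∧ n1 = (x2 ∨ (x1 ∧ x2)) ∧ (x1 ∧ x2)
At x1=0, x2=0: circuit gives 0, formula gives 0.
At x1=1, x2=1: circuit gives 1, formula gives 1.
Agrees on all 4 inputs.

Yes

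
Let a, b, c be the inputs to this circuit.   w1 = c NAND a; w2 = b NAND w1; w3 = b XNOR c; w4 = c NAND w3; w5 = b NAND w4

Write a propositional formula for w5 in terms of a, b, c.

w3 = b XNOR c
w4 = c NAND w3 = c NAND (b XNOR c)
w5 = b NAND w4 = b NAND (c NAND (b XNOR c))

b NAND (c NAND (b XNOR c))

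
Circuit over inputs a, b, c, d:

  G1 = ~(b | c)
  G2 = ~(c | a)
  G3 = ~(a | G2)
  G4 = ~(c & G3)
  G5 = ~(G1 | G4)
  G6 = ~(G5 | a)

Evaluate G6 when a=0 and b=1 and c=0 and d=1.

1

G1 = ~(1 | 0) = 0
G2 = ~(0 | 0) = 1
G3 = ~(0 | 1) = 0
G4 = ~(0 & 0) = 1
G5 = ~(0 | 1) = 0
G6 = ~(0 | 0) = 1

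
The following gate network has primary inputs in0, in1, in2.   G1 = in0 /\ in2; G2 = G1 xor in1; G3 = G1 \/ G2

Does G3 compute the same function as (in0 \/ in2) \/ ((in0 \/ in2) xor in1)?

G1 = in0 /\ in2
G2 = G1 xor in1 = (in0 /\ in2) xor in1
G3 = G1 \/ G2 = (in0 /\ in2) \/ ((in0 /\ in2) xor in1)
At in0=0, in1=0, in2=1: circuit gives 0, formula gives 1.

No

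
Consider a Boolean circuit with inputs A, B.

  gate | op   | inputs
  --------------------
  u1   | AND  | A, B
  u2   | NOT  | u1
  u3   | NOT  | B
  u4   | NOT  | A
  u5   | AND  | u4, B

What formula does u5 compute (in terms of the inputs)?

u4 = NOT A
u5 = u4 AND B = NOT A AND B

NOT A AND B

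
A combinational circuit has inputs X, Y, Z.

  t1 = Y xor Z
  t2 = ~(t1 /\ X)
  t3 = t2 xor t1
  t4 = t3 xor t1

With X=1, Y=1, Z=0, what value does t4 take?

t1 = 1 xor 0 = 1
t2 = ~(1 /\ 1) = 0
t3 = 0 xor 1 = 1
t4 = 1 xor 1 = 0

0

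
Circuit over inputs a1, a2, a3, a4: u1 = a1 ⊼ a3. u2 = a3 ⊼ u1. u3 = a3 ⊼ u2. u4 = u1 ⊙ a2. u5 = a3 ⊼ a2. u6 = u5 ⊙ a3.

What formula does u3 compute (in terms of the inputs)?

u1 = a1 ⊼ a3
u2 = a3 ⊼ u1 = a3 ⊼ (a1 ⊼ a3)
u3 = a3 ⊼ u2 = a3 ⊼ (a3 ⊼ (a1 ⊼ a3))

a3 ⊼ (a3 ⊼ (a1 ⊼ a3))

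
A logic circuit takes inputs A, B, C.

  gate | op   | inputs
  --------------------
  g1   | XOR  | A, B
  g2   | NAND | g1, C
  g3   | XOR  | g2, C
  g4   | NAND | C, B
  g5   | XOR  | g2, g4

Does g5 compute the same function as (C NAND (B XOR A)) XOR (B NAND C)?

g1 = A XOR B
g2 = g1 NAND C = (A XOR B) NAND C
g4 = C NAND B
g5 = g2 XOR g4 = ((A XOR B) NAND C) XOR (C NAND B)
At A=0, B=0, C=0: circuit gives 0, formula gives 0.
At A=1, B=0, C=1: circuit gives 1, formula gives 1.
Agrees on all 8 inputs.

Yes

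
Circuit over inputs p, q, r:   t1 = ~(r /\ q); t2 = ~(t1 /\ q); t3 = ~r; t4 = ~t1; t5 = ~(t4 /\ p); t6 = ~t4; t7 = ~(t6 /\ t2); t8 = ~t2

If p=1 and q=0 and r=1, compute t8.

0

t1 = ~(1 /\ 0) = 1
t2 = ~(1 /\ 0) = 1
t8 = ~1 = 0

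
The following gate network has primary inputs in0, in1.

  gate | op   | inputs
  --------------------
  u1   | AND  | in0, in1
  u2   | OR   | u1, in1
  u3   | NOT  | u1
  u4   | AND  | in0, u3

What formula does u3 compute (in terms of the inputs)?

u1 = in0 AND in1
u3 = NOT u1 = NOT (in0 AND in1)

NOT (in0 AND in1)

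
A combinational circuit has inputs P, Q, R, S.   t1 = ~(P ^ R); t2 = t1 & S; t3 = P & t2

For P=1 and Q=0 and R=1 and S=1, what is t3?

t1 = ~(1 ^ 1) = 1
t2 = 1 & 1 = 1
t3 = 1 & 1 = 1

1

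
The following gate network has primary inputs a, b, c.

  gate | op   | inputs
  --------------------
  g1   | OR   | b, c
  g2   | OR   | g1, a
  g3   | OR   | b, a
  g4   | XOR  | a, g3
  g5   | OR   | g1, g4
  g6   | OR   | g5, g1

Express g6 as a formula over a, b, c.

g1 = b OR c
g3 = b OR a
g4 = a XOR g3 = a XOR (b OR a)
g5 = g1 OR g4 = (b OR c) OR (a XOR (b OR a))
g6 = g5 OR g1 = ((b OR c) OR (a XOR (b OR a))) OR (b OR c)

((b OR c) OR (a XOR (b OR a))) OR (b OR c)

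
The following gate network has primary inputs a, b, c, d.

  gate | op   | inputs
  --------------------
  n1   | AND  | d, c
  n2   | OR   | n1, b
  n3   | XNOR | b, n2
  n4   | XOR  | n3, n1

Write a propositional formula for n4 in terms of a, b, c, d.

n1 = d AND c
n2 = n1 OR b = (d AND c) OR b
n3 = b XNOR n2 = b XNOR ((d AND c) OR b)
n4 = n3 XOR n1 = (b XNOR ((d AND c) OR b)) XOR (d AND c)

(b XNOR ((d AND c) OR b)) XOR (d AND c)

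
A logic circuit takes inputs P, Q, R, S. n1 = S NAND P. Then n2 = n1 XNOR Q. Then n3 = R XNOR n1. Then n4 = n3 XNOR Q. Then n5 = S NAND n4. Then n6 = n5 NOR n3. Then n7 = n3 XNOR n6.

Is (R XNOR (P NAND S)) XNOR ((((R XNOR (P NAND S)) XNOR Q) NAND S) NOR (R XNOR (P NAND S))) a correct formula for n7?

Yes

n1 = S NAND P
n3 = R XNOR n1 = R XNOR (S NAND P)
n4 = n3 XNOR Q = (R XNOR (S NAND P)) XNOR Q
n5 = S NAND n4 = S NAND ((R XNOR (S NAND P)) XNOR Q)
n6 = n5 NOR n3 = (S NAND ((R XNOR (S NAND P)) XNOR Q)) NOR (R XNOR (S NAND P))
n7 = n3 XNOR n6 = (R XNOR (S NAND P)) XNOR ((S NAND ((R XNOR (S NAND P)) XNOR Q)) NOR (R XNOR (S NAND P)))
At P=0, Q=0, R=0, S=1: circuit gives 0, formula gives 0.
At P=0, Q=0, R=0, S=0: circuit gives 1, formula gives 1.
Agrees on all 16 inputs.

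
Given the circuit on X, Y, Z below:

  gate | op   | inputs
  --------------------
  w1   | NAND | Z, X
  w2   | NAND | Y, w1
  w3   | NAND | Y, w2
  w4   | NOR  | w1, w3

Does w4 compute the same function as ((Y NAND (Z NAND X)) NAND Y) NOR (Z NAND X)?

w1 = Z NAND X
w2 = Y NAND w1 = Y NAND (Z NAND X)
w3 = Y NAND w2 = Y NAND (Y NAND (Z NAND X))
w4 = w1 NOR w3 = (Z NAND X) NOR (Y NAND (Y NAND (Z NAND X)))
At X=0, Y=0, Z=0: circuit gives 0, formula gives 0.
At X=1, Y=1, Z=1: circuit gives 1, formula gives 1.
Agrees on all 8 inputs.

Yes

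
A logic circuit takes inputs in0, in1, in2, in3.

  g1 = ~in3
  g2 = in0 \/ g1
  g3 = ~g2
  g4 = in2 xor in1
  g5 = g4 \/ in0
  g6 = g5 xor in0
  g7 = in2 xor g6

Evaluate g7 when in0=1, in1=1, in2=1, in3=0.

g4 = 1 xor 1 = 0
g5 = 0 \/ 1 = 1
g6 = 1 xor 1 = 0
g7 = 1 xor 0 = 1

1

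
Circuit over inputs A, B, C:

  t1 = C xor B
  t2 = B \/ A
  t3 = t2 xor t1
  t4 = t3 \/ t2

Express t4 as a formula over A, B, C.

t1 = C xor B
t2 = B \/ A
t3 = t2 xor t1 = (B \/ A) xor (C xor B)
t4 = t3 \/ t2 = ((B \/ A) xor (C xor B)) \/ (B \/ A)

((B \/ A) xor (C xor B)) \/ (B \/ A)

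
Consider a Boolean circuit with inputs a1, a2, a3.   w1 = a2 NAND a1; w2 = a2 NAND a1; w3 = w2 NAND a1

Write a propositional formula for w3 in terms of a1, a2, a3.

w2 = a2 NAND a1
w3 = w2 NAND a1 = (a2 NAND a1) NAND a1

(a2 NAND a1) NAND a1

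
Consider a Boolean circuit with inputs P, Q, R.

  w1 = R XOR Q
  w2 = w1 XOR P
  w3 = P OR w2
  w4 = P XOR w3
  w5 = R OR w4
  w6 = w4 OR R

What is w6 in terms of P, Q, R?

w1 = R XOR Q
w2 = w1 XOR P = (R XOR Q) XOR P
w3 = P OR w2 = P OR ((R XOR Q) XOR P)
w4 = P XOR w3 = P XOR (P OR ((R XOR Q) XOR P))
w6 = w4 OR R = (P XOR (P OR ((R XOR Q) XOR P))) OR R

(P XOR (P OR ((R XOR Q) XOR P))) OR R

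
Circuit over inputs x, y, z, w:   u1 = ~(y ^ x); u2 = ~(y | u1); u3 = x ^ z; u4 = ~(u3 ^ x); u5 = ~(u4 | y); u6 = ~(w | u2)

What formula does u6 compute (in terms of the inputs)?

~(w | (~(y | (~(y ^ x)))))

u1 = ~(y ^ x)
u2 = ~(y | u1) = ~(y | (~(y ^ x)))
u6 = ~(w | u2) = ~(w | (~(y | (~(y ^ x)))))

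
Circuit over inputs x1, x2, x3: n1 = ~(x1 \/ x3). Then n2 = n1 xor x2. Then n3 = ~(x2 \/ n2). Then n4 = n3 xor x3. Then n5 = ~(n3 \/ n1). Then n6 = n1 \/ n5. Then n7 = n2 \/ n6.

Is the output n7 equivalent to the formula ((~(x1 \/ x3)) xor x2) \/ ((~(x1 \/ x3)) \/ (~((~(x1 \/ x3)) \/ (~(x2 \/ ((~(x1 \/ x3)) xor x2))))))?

n1 = ~(x1 \/ x3)
n2 = n1 xor x2 = (~(x1 \/ x3)) xor x2
n3 = ~(x2 \/ n2) = ~(x2 \/ ((~(x1 \/ x3)) xor x2))
n5 = ~(n3 \/ n1) = ~((~(x2 \/ ((~(x1 \/ x3)) xor x2))) \/ (~(x1 \/ x3)))
n6 = n1 \/ n5 = (~(x1 \/ x3)) \/ (~((~(x2 \/ ((~(x1 \/ x3)) xor x2))) \/ (~(x1 \/ x3))))
n7 = n2 \/ n6 = ((~(x1 \/ x3)) xor x2) \/ ((~(x1 \/ x3)) \/ (~((~(x2 \/ ((~(x1 \/ x3)) xor x2))) \/ (~(x1 \/ x3)))))
At x1=0, x2=0, x3=1: circuit gives 0, formula gives 0.
At x1=0, x2=0, x3=0: circuit gives 1, formula gives 1.
Agrees on all 8 inputs.

Yes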